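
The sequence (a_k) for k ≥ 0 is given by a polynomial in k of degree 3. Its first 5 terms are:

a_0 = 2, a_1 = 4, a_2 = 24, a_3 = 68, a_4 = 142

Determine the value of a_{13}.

3148

1st diffs: 2, 20, 44, 74.
2nd diffs: 18, 24, 30.
3rd diffs: 6, 6 (constant).
So a_k = k^3 + 6k^2 - 5k + 2.
Evaluating at k = 13 gives a_{13} = 3148.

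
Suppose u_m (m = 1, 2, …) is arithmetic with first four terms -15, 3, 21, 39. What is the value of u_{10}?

Common difference d = 18.
u_m = -15 + (m - 1)·18.
u_{10} = -15 + 9·18 = 147.

147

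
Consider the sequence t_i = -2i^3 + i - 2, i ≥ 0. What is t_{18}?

t_{18} = -2·18^3 + 1·18 - 2 = -11648.

-11648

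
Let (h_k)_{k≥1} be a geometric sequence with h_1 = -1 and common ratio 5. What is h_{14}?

-1220703125

h_k = (-1)·5^(k-1).
h_{14} = (-1)·5^13 = -1220703125.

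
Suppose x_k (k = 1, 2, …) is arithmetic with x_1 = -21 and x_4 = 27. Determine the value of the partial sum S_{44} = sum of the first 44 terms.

Common difference d = (27 - (-21)) / (4 - 1) = 16.
x_k = -21 + (k - 1)·16.
x_{44} = 667; S = 44·(-21 + 667)/2 = 14212.

14212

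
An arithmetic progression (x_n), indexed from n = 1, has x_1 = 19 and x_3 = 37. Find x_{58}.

532

Common difference d = (37 - 19) / (3 - 1) = 9.
x_n = 19 + (n - 1)·9.
x_{58} = 19 + 57·9 = 532.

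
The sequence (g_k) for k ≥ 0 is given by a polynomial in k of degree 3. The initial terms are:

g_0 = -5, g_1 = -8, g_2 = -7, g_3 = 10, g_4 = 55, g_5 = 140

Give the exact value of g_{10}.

1585

1st diffs: -3, 1, 17, 45, 85.
2nd diffs: 4, 16, 28, 40.
3rd diffs: 12, 12, 12 (constant).
Newton forward-difference form: g_k = -5 + (-3)·C(k,1) + 4·C(k,2) + 12·C(k,3).
At k = 10: k = 10, so g_{10} = -5 - 30 + 180 + 1440 = 1585.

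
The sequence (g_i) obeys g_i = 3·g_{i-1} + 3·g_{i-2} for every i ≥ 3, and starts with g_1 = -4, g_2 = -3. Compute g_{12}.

Step forward from the initial values:
g_3 = -21; g_4 = -72; g_5 = -279; g_6 = -1053; g_7 = -3996; g_8 = -15147; g_9 = -57429; g_{10} = -217728; g_{11} = -825471; g_{12} = -3129597.

-3129597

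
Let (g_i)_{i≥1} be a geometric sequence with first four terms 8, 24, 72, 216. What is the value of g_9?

52488

Common ratio r = 3.
g_i = 8·3^(i-1).
g_9 = 8·3^8 = 52488.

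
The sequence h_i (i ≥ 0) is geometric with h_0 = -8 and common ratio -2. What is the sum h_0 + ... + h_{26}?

-357913944

h_i = (-8)·(-2)^(i-0).
S = (-8)·((-2)^27 - 1)/(-2 - 1) = (-8)·(-134217728 - 1)/(-3) = -357913944.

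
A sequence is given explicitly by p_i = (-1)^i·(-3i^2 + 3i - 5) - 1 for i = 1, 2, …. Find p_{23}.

(-1)^23 = -1; -3i^2 + 3i - 5 at i=23 is -1523; so p_{23} = 1522.

1522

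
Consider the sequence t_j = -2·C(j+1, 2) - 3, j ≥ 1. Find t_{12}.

-159

C(13, 2) = 78, so t_{12} = -159.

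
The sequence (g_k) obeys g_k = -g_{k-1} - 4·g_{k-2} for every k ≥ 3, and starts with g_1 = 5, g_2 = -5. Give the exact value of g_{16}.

-132685

Applying the relation repeatedly:
g_3 = -15;  g_4 = 35;  g_5 = 25;  …;  g_{13} = -20935;  g_{14} = 16315;  g_{15} = 67425;  g_{16} = -132685.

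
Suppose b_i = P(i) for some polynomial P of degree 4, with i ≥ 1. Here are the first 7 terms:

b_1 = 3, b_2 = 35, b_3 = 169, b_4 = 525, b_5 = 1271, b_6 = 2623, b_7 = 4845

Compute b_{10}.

20091

1st diffs: 32, 134, 356, 746, 1352, 2222.
2nd diffs: 102, 222, 390, 606, 870.
3rd diffs: 120, 168, 216, 264.
4th diffs: 48, 48, 48 (constant).
So b_i = 2i^4 + i^2 - i + 1.
Evaluating at i = 10 gives b_{10} = 20091.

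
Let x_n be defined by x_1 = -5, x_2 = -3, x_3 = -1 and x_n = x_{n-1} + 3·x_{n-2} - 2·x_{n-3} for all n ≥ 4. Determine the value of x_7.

Compute successive terms:
x_4 = 0; x_5 = 3; x_6 = 5; x_7 = 14.

14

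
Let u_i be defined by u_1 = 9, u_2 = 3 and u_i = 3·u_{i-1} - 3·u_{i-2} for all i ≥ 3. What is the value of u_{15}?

-13122

Step forward from the initial values:
u_3 = -18, u_4 = -63, u_5 = -135, …, u_{12} = 5832, u_{13} = 6561, u_{14} = 2187, u_{15} = -13122.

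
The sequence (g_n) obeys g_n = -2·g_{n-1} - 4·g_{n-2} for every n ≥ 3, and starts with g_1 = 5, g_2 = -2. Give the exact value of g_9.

-1024

Step forward from the initial values:
g_3 = -16  g_4 = 40  g_5 = -16  g_6 = -128  g_7 = 320  g_8 = -128  g_9 = -1024.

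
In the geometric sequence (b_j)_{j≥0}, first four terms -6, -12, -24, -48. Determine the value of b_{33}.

Common ratio r = 2.
b_j = (-6)·2^(j-0).
b_{33} = (-6)·2^33 = -51539607552.

-51539607552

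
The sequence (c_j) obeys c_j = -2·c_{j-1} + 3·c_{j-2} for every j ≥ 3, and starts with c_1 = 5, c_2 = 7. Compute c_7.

Applying the relation repeatedly:
c_3 = 1  c_4 = 19  c_5 = -35  c_6 = 127  c_7 = -359.
(Characteristic roots are 1 and -3.)

-359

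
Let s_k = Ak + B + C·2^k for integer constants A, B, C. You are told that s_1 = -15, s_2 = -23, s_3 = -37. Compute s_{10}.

-3099

The three given values yield: A + B + 2C = -15; 2A + B + 4C = -23; 3A + B + 8C = -37.
Subtracting the first from the second: A + 2C = -8.
Subtracting the second from the third: A + 4C = -14.
Solving: C = -3, A = -2, then B = -7.
So s_k = -2·k + (-7) + (-3)·2^k; at k=10 this is -3099.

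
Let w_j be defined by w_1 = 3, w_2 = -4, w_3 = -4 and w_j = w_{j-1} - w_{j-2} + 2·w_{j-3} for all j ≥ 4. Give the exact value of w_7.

-2

Iterate the recurrence:
w_4 = 6;  w_5 = 2;  w_6 = -12;  w_7 = -2.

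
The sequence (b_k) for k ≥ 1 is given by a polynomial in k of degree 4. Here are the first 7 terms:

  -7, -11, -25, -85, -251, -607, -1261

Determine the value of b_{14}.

1st diffs: -4, -14, -60, -166, -356, -654.
2nd diffs: -10, -46, -106, -190, -298.
3rd diffs: -36, -60, -84, -108.
4th diffs: -24, -24, -24 (constant).
Newton forward-difference form: b_k = -7 + (-4)·C(k-1,1) + (-10)·C(k-1,2) + (-36)·C(k-1,3) + (-24)·C(k-1,4).
At k = 14: k-1 = 13, so b_{14} = -7 - 52 - 780 - 10296 - 17160 = -28295.

-28295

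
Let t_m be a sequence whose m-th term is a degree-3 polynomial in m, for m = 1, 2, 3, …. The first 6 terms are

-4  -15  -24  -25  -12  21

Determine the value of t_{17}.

1st diffs: -11, -9, -1, 13, 33.
2nd diffs: 2, 8, 14, 20.
3rd diffs: 6, 6, 6 (constant).
So t_m = m^3 - 5m^2 - 3m + 3.
Evaluating at m = 17 gives t_{17} = 3420.

3420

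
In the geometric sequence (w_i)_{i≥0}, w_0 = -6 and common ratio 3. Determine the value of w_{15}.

-86093442

w_i = (-6)·3^(i-0).
w_{15} = (-6)·3^15 = -86093442.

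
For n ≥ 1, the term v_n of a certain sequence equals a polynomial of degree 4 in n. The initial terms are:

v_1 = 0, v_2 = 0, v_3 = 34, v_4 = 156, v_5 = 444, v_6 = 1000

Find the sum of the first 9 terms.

1st diffs: 0, 34, 122, 288, 556.
2nd diffs: 34, 88, 166, 268.
3rd diffs: 54, 78, 102.
4th diffs: 24, 24 (constant).
Newton forward-difference form: v_n = 34·C(n-1,2) + 54·C(n-1,3) + 24·C(n-1,4).
Continuing: 1950, 3444, 5656.
Summing n = 1..9 (9 terms) gives 12684.

12684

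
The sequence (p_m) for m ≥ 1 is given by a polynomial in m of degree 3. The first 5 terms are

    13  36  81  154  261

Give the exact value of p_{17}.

6381

1st diffs: 23, 45, 73, 107.
2nd diffs: 22, 28, 34.
3rd diffs: 6, 6 (constant).
Newton forward-difference form: p_m = 13 + 23·C(m-1,1) + 22·C(m-1,2) + 6·C(m-1,3).
At m = 17: m-1 = 16, so p_{17} = 13 + 368 + 2640 + 3360 = 6381.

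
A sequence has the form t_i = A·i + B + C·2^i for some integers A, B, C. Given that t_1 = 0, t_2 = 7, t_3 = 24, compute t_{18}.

The three given values yield: A + B + 2C = 0; 2A + B + 4C = 7; 3A + B + 8C = 24.
Subtracting the first from the second: A + 2C = 7.
Subtracting the second from the third: A + 4C = 17.
Solving: C = 5, A = -3, then B = -7.
Hence t_{18} = -3·18 + (-7) + 5·262144 = 1310659.

1310659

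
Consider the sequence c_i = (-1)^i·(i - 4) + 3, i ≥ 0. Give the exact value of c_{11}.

-4

(-1)^11 = -1; i - 4 at i=11 is 7; so c_{11} = -4.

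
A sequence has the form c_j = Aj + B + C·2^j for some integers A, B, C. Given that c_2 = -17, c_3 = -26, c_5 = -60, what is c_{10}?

The three given values yield: 2A + B + 4C = -17; 3A + B + 8C = -26; 5A + B + 32C = -60.
Subtracting the first from the second: A + 4C = -9.
Subtracting the second from the third: 2A + 24C = -34.
Solving: C = -1, A = -5, then B = -3.
So c_j = -5·j + (-3) + (-1)·2^j; at j=10 this is -1077.

-1077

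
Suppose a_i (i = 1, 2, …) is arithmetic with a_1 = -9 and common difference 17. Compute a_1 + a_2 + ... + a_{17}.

a_i = -9 + (i - 1)·17.
a_{17} = 263; S = 17·(-9 + 263)/2 = 2159.

2159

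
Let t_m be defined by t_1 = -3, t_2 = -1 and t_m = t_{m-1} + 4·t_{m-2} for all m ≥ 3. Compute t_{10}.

Step forward from the initial values:
t_3 = -13  t_4 = -17  t_5 = -69  t_6 = -137  t_7 = -413  t_8 = -961  t_9 = -2613  t_{10} = -6457.

-6457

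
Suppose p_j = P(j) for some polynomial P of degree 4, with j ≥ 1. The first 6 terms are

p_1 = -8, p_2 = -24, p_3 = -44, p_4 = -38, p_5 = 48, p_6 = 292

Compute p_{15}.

1st diffs: -16, -20, 6, 86, 244.
2nd diffs: -4, 26, 80, 158.
3rd diffs: 30, 54, 78.
4th diffs: 24, 24 (constant).
So p_j = j^4 - 5j^3 + 3j^2 - 5j - 2.
Evaluating at j = 15 gives p_{15} = 34348.

34348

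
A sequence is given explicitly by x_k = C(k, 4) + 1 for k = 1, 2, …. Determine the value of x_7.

C(7, 4) = 35, so x_7 = 36.

36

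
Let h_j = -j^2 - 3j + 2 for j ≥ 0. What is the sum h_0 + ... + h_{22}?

Over j = 0..22: Σj = 253, Σj² = 3795.
Total = (-1)·3795 + (-3)·253 + (2)·23 = -4508.

-4508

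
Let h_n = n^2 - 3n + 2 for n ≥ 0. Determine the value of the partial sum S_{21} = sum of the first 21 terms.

2282

Over n = 0..20: Σn = 210, Σn² = 2870.
Total = (1)·2870 + (-3)·210 + (2)·21 = 2282.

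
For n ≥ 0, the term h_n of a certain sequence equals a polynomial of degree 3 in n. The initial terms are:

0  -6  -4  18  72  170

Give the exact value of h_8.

848

1st diffs: -6, 2, 22, 54, 98.
2nd diffs: 8, 20, 32, 44.
3rd diffs: 12, 12, 12 (constant).
So h_n = 2n^3 - 2n^2 - 6n.
Evaluating at n = 8 gives h_8 = 848.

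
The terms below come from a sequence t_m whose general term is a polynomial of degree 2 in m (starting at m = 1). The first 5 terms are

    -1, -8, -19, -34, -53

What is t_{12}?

1st diffs: -7, -11, -15, -19.
2nd diffs: -4, -4, -4 (constant).
Newton forward-difference form: t_m = -1 + (-7)·C(m-1,1) + (-4)·C(m-1,2).
At m = 12: m-1 = 11, so t_{12} = -1 - 77 - 220 = -298.

-298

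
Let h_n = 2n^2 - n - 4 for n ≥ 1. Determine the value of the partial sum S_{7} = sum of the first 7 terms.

224

Over n = 1..7: Σn = 28, Σn² = 140.
Total = (2)·140 + (-1)·28 + (-4)·7 = 224.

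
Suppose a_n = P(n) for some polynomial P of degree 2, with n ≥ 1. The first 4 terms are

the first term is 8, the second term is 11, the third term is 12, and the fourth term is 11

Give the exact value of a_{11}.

-52

1st diffs: 3, 1, -1.
2nd diffs: -2, -2 (constant).
Newton forward-difference form: a_n = 8 + 3·C(n-1,1) + (-2)·C(n-1,2).
At n = 11: n-1 = 10, so a_{11} = 8 + 30 - 90 = -52.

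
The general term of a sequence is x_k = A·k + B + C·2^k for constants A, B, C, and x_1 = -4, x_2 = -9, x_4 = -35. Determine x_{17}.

The three given values yield: A + B + 2C = -4; 2A + B + 4C = -9; 4A + B + 16C = -35.
Subtracting the first from the second: A + 2C = -5.
Subtracting the second from the third: 2A + 12C = -26.
Solving: C = -2, A = -1, then B = 1.
So x_k = -1·k + 1 + (-2)·2^k; at k=17 this is -262160.

-262160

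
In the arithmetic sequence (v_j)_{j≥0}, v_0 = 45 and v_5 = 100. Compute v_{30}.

375

Common difference d = (100 - 45) / (5 - 0) = 11.
v_j = 45 + (j - 0)·11.
v_{30} = 45 + 30·11 = 375.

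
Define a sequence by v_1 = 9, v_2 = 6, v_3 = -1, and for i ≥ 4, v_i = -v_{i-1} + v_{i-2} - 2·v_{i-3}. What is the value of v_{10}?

Iterate the recurrence:
v_4 = -11;  v_5 = -2;  v_6 = -7;  v_7 = 27;  v_8 = -30;  v_9 = 71;  v_{10} = -155.

-155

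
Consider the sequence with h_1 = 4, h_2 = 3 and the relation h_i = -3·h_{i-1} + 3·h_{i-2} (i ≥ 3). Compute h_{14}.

Applying the relation repeatedly:
h_3 = 3  h_4 = 0  h_5 = 9  …  h_{11} = 22113  h_{12} = -83835  h_{13} = 317844  h_{14} = -1205037.

-1205037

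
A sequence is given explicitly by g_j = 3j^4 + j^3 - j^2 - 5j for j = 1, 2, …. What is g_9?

g_9 = 3·9^4 + 1·9^3 - 1·9^2 - 5·9 = 20286.

20286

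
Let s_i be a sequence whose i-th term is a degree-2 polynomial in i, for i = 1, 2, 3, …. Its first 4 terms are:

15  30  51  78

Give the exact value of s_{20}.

1st diffs: 15, 21, 27.
2nd diffs: 6, 6 (constant).
Newton forward-difference form: s_i = 15 + 15·C(i-1,1) + 6·C(i-1,2).
At i = 20: i-1 = 19, so s_{20} = 15 + 285 + 1026 = 1326.

1326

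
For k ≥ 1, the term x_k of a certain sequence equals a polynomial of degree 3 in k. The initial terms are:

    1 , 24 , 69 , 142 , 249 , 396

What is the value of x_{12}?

2454

1st diffs: 23, 45, 73, 107, 147.
2nd diffs: 22, 28, 34, 40.
3rd diffs: 6, 6, 6 (constant).
So x_k = k^3 + 5k^2 + k - 6.
Evaluating at k = 12 gives x_{12} = 2454.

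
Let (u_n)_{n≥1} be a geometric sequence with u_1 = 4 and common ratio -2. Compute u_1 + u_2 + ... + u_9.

684

u_n = 4·(-2)^(n-1).
S = 4·((-2)^9 - 1)/(-2 - 1) = 4·(-512 - 1)/(-3) = 684.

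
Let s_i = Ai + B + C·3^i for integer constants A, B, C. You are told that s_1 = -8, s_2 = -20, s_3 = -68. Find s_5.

At i = 1, 2, 3: A + B + 3C = -8; 2A + B + 9C = -20; 3A + B + 27C = -68.
Subtracting the first from the second: A + 6C = -12.
Subtracting the second from the third: A + 18C = -48.
Solving: C = -3, A = 6, then B = -5.
So s_i = 6·i + (-5) + (-3)·3^i; at i=5 this is -704.

-704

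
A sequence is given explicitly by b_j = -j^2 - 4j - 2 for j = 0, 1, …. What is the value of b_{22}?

b_{22} = -1·22^2 - 4·22 - 2 = -574.

-574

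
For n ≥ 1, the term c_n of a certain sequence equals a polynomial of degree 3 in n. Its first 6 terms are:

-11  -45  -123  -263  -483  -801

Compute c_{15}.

-11043

1st diffs: -34, -78, -140, -220, -318.
2nd diffs: -44, -62, -80, -98.
3rd diffs: -18, -18, -18 (constant).
So c_n = -3n^3 - 4n^2 - n - 3.
Evaluating at n = 15 gives c_{15} = -11043.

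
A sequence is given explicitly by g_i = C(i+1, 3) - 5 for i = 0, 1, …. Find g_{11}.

C(12, 3) = 220, so g_{11} = 215.

215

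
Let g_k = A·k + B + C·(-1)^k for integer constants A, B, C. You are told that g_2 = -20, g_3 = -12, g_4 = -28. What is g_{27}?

The three given values yield: 2A + B + C = -20; 3A + B - C = -12; 4A + B + C = -28.
Subtracting the first from the second: A - 2C = 8.
Subtracting the second from the third: A + 2C = -16.
Solving: C = -6, A = -4, then B = -6.
Hence g_{27} = -4·27 + (-6) + (-6)·(-1) = -108.

-108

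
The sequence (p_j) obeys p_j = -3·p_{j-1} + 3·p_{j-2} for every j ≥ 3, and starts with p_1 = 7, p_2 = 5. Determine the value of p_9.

p_3 = 6, p_4 = -3, p_5 = 27, p_6 = -90, p_7 = 351, p_8 = -1323, p_9 = 5022.

5022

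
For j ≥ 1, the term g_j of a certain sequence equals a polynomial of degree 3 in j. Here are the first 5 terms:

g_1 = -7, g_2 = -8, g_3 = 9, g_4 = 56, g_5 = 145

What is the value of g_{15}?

1st diffs: -1, 17, 47, 89.
2nd diffs: 18, 30, 42.
3rd diffs: 12, 12 (constant).
Newton forward-difference form: g_j = -7 + (-1)·C(j-1,1) + 18·C(j-1,2) + 12·C(j-1,3).
At j = 15: j-1 = 14, so g_{15} = -7 - 14 + 1638 + 4368 = 5985.

5985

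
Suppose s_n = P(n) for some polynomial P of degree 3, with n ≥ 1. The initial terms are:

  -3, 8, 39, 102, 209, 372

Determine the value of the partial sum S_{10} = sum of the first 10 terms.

1st diffs: 11, 31, 63, 107, 163.
2nd diffs: 20, 32, 44, 56.
3rd diffs: 12, 12, 12 (constant).
Newton forward-difference form: s_n = -3 + 11·C(n-1,1) + 20·C(n-1,2) + 12·C(n-1,3).
Continuing: 603, 914, 1317, 1824.
Summing n = 1..10 (10 terms) gives 5385.

5385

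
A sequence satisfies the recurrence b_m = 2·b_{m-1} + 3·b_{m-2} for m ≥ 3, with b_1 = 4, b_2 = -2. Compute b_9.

Iterate the recurrence:
b_3 = 8  b_4 = 10  b_5 = 44  b_6 = 118  b_7 = 368  b_8 = 1090  b_9 = 3284.
(Characteristic roots are 3 and -1.)

3284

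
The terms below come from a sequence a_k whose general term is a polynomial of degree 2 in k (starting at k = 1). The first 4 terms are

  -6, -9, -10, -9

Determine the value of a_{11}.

1st diffs: -3, -1, 1.
2nd diffs: 2, 2 (constant).
Newton forward-difference form: a_k = -6 + (-3)·C(k-1,1) + 2·C(k-1,2).
At k = 11: k-1 = 10, so a_{11} = -6 - 30 + 90 = 54.

54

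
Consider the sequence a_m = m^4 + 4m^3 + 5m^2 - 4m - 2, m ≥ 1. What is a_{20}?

a_{20} = 1·20^4 + 4·20^3 + 5·20^2 - 4·20 - 2 = 193918.

193918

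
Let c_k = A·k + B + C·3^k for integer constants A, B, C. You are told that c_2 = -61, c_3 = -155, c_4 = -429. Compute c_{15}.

-71744603

Write the equations: 2A + B + 9C = -61; 3A + B + 27C = -155; 4A + B + 81C = -429.
Subtracting the first from the second: A + 18C = -94.
Subtracting the second from the third: A + 54C = -274.
Solving: C = -5, A = -4, then B = -8.
Therefore c_{15} = -60 + (-8) + (-5)·14348907 = -71744603.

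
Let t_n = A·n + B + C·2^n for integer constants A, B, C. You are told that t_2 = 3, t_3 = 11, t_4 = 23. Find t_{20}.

1048647

Plug in n = 2, 3, 4: 2A + B + 4C = 3; 3A + B + 8C = 11; 4A + B + 16C = 23.
Subtracting the first from the second: A + 4C = 8.
Subtracting the second from the third: A + 8C = 12.
Solving: C = 1, A = 4, then B = -9.
So t_n = 4·n + (-9) + 1·2^n; at n=20 this is 1048647.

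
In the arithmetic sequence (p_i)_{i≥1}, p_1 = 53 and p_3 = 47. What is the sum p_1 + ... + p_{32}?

208

Common difference d = (47 - 53) / (3 - 1) = -3.
p_i = 53 + (i - 1)·(-3).
p_{32} = -40; S = 32·(53 + (-40))/2 = 208.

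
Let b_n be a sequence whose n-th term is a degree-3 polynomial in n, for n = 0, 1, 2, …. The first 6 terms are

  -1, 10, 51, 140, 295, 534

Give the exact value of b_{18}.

19475

1st diffs: 11, 41, 89, 155, 239.
2nd diffs: 30, 48, 66, 84.
3rd diffs: 18, 18, 18 (constant).
Newton forward-difference form: b_n = -1 + 11·C(n,1) + 30·C(n,2) + 18·C(n,3).
At n = 18: n = 18, so b_{18} = -1 + 198 + 4590 + 14688 = 19475.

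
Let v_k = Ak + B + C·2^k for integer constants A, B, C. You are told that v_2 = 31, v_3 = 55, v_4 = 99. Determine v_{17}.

At k = 2, 3, 4: 2A + B + 4C = 31; 3A + B + 8C = 55; 4A + B + 16C = 99.
Subtracting the first from the second: A + 4C = 24.
Subtracting the second from the third: A + 8C = 44.
Solving: C = 5, A = 4, then B = 3.
Therefore v_{17} = 68 + 3 + 5·131072 = 655431.

655431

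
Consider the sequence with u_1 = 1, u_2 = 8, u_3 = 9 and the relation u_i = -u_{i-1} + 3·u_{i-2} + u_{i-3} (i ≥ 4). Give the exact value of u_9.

Applying the relation repeatedly:
u_4 = 16  u_5 = 19  u_6 = 38  u_7 = 35  u_8 = 98  u_9 = 45.

45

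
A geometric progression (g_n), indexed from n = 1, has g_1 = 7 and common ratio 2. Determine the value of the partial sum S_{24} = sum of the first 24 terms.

117440505

g_n = 7·2^(n-1).
S = 7·(2^24 - 1)/(2 - 1) = 7·(16777216 - 1)/(1) = 117440505.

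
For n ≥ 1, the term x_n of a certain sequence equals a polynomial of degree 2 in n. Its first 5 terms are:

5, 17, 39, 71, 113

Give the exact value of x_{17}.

1397

1st diffs: 12, 22, 32, 42.
2nd diffs: 10, 10, 10 (constant).
Newton forward-difference form: x_n = 5 + 12·C(n-1,1) + 10·C(n-1,2).
At n = 17: n-1 = 16, so x_{17} = 5 + 192 + 1200 = 1397.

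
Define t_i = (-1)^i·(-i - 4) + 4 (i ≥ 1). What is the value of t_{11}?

19

(-1)^11 = -1; -i - 4 at i=11 is -15; so t_{11} = 19.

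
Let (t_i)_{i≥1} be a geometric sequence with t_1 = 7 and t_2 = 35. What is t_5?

4375

Common ratio r = 5.
t_i = 7·5^(i-1).
t_5 = 7·5^4 = 4375.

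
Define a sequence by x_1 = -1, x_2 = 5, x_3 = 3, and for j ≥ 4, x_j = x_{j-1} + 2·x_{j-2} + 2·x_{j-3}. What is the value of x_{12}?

7815

x_4 = 11  x_5 = 27  x_6 = 55  x_7 = 131  x_8 = 295  x_9 = 667  x_{10} = 1519  x_{11} = 3443  x_{12} = 7815.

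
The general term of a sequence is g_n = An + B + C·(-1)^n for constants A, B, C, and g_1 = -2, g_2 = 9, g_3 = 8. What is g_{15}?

68

The three given values yield: A + B - C = -2; 2A + B + C = 9; 3A + B - C = 8.
Subtracting the first from the second: A + 2C = 11.
Subtracting the second from the third: A - 2C = -1.
Solving: C = 3, A = 5, then B = -4.
So g_n = 5·n + (-4) + 3·(-1)^n; at n=15 this is 68.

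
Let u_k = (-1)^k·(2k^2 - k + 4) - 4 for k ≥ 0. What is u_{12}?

(-1)^12 = 1; 2k^2 - k + 4 at k=12 is 280; so u_{12} = 276.

276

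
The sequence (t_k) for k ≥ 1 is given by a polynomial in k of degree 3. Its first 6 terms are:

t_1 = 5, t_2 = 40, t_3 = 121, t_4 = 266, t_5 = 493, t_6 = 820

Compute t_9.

1st diffs: 35, 81, 145, 227, 327.
2nd diffs: 46, 64, 82, 100.
3rd diffs: 18, 18, 18 (constant).
Newton forward-difference form: t_k = 5 + 35·C(k-1,1) + 46·C(k-1,2) + 18·C(k-1,3).
At k = 9: k-1 = 8, so t_9 = 5 + 280 + 1288 + 1008 = 2581.

2581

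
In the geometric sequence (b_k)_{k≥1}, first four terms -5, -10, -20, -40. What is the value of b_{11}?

Common ratio r = 2.
b_k = (-5)·2^(k-1).
b_{11} = (-5)·2^10 = -5120.

-5120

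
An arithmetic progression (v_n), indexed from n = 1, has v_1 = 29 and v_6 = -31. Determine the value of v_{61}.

Common difference d = (-31 - 29) / (6 - 1) = -12.
v_n = 29 + (n - 1)·(-12).
v_{61} = 29 + 60·(-12) = -691.

-691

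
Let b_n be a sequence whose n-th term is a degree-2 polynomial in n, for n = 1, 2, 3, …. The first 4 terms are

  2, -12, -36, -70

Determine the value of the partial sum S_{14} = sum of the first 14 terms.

1st diffs: -14, -24, -34.
2nd diffs: -10, -10 (constant).
So b_n = -5n^2 + n + 6.
Continuing: …, -114, -168, -232, -306, …, b_{14} = -960.
Summing n = 1..14 (14 terms) gives -4886.

-4886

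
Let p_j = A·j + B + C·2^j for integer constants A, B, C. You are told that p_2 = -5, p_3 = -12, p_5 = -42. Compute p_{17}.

-131118

Plug in j = 2, 3, 5: 2A + B + 4C = -5; 3A + B + 8C = -12; 5A + B + 32C = -42.
Subtracting the first from the second: A + 4C = -7.
Subtracting the second from the third: 2A + 24C = -30.
Solving: C = -1, A = -3, then B = 5.
Hence p_{17} = -3·17 + 5 + (-1)·131072 = -131118.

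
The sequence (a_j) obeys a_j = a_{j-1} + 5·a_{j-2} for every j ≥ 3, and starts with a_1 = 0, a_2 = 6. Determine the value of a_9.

4686

Applying the relation repeatedly:
a_3 = 6; a_4 = 36; a_5 = 66; a_6 = 246; a_7 = 576; a_8 = 1806; a_9 = 4686.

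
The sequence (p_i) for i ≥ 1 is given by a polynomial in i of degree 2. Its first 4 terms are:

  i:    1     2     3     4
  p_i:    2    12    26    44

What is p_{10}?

236

1st diffs: 10, 14, 18.
2nd diffs: 4, 4 (constant).
Newton forward-difference form: p_i = 2 + 10·C(i-1,1) + 4·C(i-1,2).
At i = 10: i-1 = 9, so p_{10} = 2 + 90 + 144 = 236.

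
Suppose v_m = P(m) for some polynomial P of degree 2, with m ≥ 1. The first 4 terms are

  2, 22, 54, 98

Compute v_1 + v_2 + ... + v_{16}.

9152

1st diffs: 20, 32, 44.
2nd diffs: 12, 12 (constant).
Newton forward-difference form: v_m = 2 + 20·C(m-1,1) + 12·C(m-1,2).
Continuing: …, 154, 222, 302, 394, …, v_{16} = 1562.
Summing m = 1..16 (16 terms) gives 9152.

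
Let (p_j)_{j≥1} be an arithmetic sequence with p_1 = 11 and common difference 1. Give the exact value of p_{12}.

22

p_j = 11 + (j - 1)·1.
p_{12} = 11 + 11·1 = 22.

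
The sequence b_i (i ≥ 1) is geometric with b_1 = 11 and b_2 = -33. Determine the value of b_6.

Common ratio r = -3.
b_i = 11·(-3)^(i-1).
b_6 = 11·(-3)^5 = -2673.

-2673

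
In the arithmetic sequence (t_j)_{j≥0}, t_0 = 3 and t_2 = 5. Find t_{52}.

Common difference d = (5 - 3) / (2 - 0) = 1.
t_j = 3 + (j - 0)·1.
t_{52} = 3 + 52·1 = 55.

55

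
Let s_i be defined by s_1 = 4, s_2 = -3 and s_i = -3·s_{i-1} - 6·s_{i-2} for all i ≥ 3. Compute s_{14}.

Iterate the recurrence:
s_3 = -15; s_4 = 63; s_5 = -99; …; s_{11} = -33291; s_{12} = 45927; s_{13} = 61965; s_{14} = -461457.

-461457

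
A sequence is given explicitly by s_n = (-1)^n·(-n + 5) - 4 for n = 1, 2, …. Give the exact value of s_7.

(-1)^7 = -1; -n + 5 at n=7 is -2; so s_7 = -2.

-2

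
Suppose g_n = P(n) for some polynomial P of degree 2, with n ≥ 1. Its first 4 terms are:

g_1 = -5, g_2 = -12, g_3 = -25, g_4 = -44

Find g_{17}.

-837

1st diffs: -7, -13, -19.
2nd diffs: -6, -6 (constant).
So g_n = -3n^2 + 2n - 4.
Evaluating at n = 17 gives g_{17} = -837.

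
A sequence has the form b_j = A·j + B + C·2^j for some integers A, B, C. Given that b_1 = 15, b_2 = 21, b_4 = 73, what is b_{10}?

5089

The three given values yield: A + B + 2C = 15; 2A + B + 4C = 21; 4A + B + 16C = 73.
Subtracting the first from the second: A + 2C = 6.
Subtracting the second from the third: 2A + 12C = 52.
Solving: C = 5, A = -4, then B = 9.
So b_j = -4·j + 9 + 5·2^j; at j=10 this is 5089.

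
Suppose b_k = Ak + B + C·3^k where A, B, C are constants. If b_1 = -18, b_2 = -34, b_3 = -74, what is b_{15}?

The three given values yield: A + B + 3C = -18; 2A + B + 9C = -34; 3A + B + 27C = -74.
Subtracting the first from the second: A + 6C = -16.
Subtracting the second from the third: A + 18C = -40.
Solving: C = -2, A = -4, then B = -8.
Therefore b_{15} = -60 + (-8) + (-2)·14348907 = -28697882.

-28697882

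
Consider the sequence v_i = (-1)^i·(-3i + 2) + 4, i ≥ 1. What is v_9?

(-1)^9 = -1; -3i + 2 at i=9 is -25; so v_9 = 29.

29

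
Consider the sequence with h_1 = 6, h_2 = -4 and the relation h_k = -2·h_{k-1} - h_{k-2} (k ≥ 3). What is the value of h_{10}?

12

Iterate the recurrence:
h_3 = 2, h_4 = 0, h_5 = -2, h_6 = 4, h_7 = -6, h_8 = 8, h_9 = -10, h_{10} = 12.
(Characteristic roots are -1 and -1.)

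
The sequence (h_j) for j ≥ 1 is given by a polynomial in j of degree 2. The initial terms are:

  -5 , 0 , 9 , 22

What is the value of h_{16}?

490

1st diffs: 5, 9, 13.
2nd diffs: 4, 4 (constant).
Newton forward-difference form: h_j = -5 + 5·C(j-1,1) + 4·C(j-1,2).
At j = 16: j-1 = 15, so h_{16} = -5 + 75 + 420 = 490.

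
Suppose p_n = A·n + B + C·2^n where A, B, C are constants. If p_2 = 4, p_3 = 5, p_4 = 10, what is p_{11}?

2021

Plug in n = 2, 3, 4: 2A + B + 4C = 4; 3A + B + 8C = 5; 4A + B + 16C = 10.
Subtracting the first from the second: A + 4C = 1.
Subtracting the second from the third: A + 8C = 5.
Solving: C = 1, A = -3, then B = 6.
Hence p_{11} = -3·11 + 6 + 1·2048 = 2021.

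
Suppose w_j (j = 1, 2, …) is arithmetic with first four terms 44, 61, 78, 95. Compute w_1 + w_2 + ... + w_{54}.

Common difference d = 17.
w_j = 44 + (j - 1)·17.
w_{54} = 945; S = 54·(44 + 945)/2 = 26703.

26703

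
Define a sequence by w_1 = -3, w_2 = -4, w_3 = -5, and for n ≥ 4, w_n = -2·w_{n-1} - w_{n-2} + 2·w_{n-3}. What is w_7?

Applying the relation repeatedly:
w_4 = 8, w_5 = -19, w_6 = 20, w_7 = -5.

-5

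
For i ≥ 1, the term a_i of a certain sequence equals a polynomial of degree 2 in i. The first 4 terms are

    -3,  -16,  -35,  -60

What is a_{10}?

-336

1st diffs: -13, -19, -25.
2nd diffs: -6, -6 (constant).
So a_i = -3i^2 - 4i + 4.
Evaluating at i = 10 gives a_{10} = -336.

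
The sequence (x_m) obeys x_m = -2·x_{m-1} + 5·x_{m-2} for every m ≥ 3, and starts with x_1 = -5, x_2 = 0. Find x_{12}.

1217050

Applying the relation repeatedly:
x_3 = -25;  x_4 = 50;  x_5 = -225;  x_6 = 700;  x_7 = -2525;  x_8 = 8550;  x_9 = -29725;  x_{10} = 102200;  x_{11} = -353025;  x_{12} = 1217050.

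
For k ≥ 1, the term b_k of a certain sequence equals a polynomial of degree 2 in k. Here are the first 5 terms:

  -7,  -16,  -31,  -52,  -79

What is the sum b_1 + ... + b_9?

1st diffs: -9, -15, -21, -27.
2nd diffs: -6, -6, -6 (constant).
Newton forward-difference form: b_k = -7 + (-9)·C(k-1,1) + (-6)·C(k-1,2).
Continuing: -112, -151, -196, -247.
Summing k = 1..9 (9 terms) gives -891.

-891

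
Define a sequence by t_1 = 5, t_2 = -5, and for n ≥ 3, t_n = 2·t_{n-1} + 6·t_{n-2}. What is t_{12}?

921760

Applying the relation repeatedly:
t_3 = 20;  t_4 = 10;  t_5 = 140;  t_6 = 340;  t_7 = 1520;  t_8 = 5080;  t_9 = 19280;  t_{10} = 69040;  t_{11} = 253760;  t_{12} = 921760.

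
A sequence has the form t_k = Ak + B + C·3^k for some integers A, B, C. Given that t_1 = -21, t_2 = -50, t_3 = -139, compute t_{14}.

At k = 1, 2, 3: A + B + 3C = -21; 2A + B + 9C = -50; 3A + B + 27C = -139.
Subtracting the first from the second: A + 6C = -29.
Subtracting the second from the third: A + 18C = -89.
Solving: C = -5, A = 1, then B = -7.
Therefore t_{14} = 14 + (-7) + (-5)·4782969 = -23914838.

-23914838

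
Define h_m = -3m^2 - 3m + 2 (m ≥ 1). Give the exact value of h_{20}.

-1258

h_{20} = -3·20^2 - 3·20 + 2 = -1258.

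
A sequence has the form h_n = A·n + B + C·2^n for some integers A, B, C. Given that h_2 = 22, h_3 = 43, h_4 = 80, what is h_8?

The three given values yield: 2A + B + 4C = 22; 3A + B + 8C = 43; 4A + B + 16C = 80.
Subtracting the first from the second: A + 4C = 21.
Subtracting the second from the third: A + 8C = 37.
Solving: C = 4, A = 5, then B = -4.
Hence h_8 = 5·8 + (-4) + 4·256 = 1060.

1060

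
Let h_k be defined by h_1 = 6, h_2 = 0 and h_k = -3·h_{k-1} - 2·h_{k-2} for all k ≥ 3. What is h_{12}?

Compute successive terms:
h_3 = -12  h_4 = 36  h_5 = -84  h_6 = 180  h_7 = -372  h_8 = 756  h_9 = -1524  h_{10} = 3060  h_{11} = -6132  h_{12} = 12276.
(Characteristic roots are -1 and -2.)

12276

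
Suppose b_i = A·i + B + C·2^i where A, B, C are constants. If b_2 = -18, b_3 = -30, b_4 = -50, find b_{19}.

-1048654

Plug in i = 2, 3, 4: 2A + B + 4C = -18; 3A + B + 8C = -30; 4A + B + 16C = -50.
Subtracting the first from the second: A + 4C = -12.
Subtracting the second from the third: A + 8C = -20.
Solving: C = -2, A = -4, then B = -2.
Hence b_{19} = -4·19 + (-2) + (-2)·524288 = -1048654.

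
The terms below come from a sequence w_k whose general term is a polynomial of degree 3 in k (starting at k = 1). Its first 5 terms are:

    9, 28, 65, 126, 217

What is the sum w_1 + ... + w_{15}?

1st diffs: 19, 37, 61, 91.
2nd diffs: 18, 24, 30.
3rd diffs: 6, 6 (constant).
Newton forward-difference form: w_k = 9 + 19·C(k-1,1) + 18·C(k-1,2) + 6·C(k-1,3).
Continuing: …, 344, 513, 730, 1001, …, w_{15} = 4097.
Summing k = 1..15 (15 terms) gives 18510.

18510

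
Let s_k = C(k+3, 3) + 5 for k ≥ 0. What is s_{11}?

369

C(14, 3) = 364, so s_{11} = 369.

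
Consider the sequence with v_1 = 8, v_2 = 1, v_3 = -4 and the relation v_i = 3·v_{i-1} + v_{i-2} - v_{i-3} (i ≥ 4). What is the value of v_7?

Iterate the recurrence:
v_4 = -19; v_5 = -62; v_6 = -201; v_7 = -646.

-646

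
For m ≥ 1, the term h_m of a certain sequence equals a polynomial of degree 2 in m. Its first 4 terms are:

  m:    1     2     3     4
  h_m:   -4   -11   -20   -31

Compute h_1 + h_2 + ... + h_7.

-245

1st diffs: -7, -9, -11.
2nd diffs: -2, -2 (constant).
Newton forward-difference form: h_m = -4 + (-7)·C(m-1,1) + (-2)·C(m-1,2).
Continuing: -44, -59, -76.
Summing m = 1..7 (7 terms) gives -245.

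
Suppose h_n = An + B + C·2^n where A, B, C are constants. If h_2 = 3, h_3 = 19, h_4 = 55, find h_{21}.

At n = 2, 3, 4: 2A + B + 4C = 3; 3A + B + 8C = 19; 4A + B + 16C = 55.
Subtracting the first from the second: A + 4C = 16.
Subtracting the second from the third: A + 8C = 36.
Solving: C = 5, A = -4, then B = -9.
Therefore h_{21} = -84 + (-9) + 5·2097152 = 10485667.

10485667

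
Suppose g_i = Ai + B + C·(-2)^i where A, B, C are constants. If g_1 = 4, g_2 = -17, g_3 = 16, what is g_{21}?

6291394

Write the equations: A + B - 2C = 4; 2A + B + 4C = -17; 3A + B - 8C = 16.
Subtracting the first from the second: A + 6C = -21.
Subtracting the second from the third: A - 12C = 33.
Solving: C = -3, A = -3, then B = 1.
Therefore g_{21} = -63 + 1 + (-3)·(-2097152) = 6291394.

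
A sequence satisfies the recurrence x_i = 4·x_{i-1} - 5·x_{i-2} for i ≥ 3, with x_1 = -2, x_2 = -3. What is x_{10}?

237

Iterate the recurrence:
x_3 = -2  x_4 = 7  x_5 = 38  x_6 = 117  x_7 = 278  x_8 = 527  x_9 = 718  x_{10} = 237.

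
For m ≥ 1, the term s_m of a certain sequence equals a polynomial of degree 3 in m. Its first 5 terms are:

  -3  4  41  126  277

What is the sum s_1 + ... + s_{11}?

1st diffs: 7, 37, 85, 151.
2nd diffs: 30, 48, 66.
3rd diffs: 18, 18 (constant).
Newton forward-difference form: s_m = -3 + 7·C(m-1,1) + 30·C(m-1,2) + 18·C(m-1,3).
Continuing: …, 512, 849, 1306, 1901, …, s_{11} = 3577.
Summing m = 1..11 (11 terms) gives 11242.

11242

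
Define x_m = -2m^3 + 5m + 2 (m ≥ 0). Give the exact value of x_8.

-982

x_8 = -2·8^3 + 5·8 + 2 = -982.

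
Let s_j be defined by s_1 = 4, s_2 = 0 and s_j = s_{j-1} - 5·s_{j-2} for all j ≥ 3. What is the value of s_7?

-220

Step forward from the initial values:
s_3 = -20  s_4 = -20  s_5 = 80  s_6 = 180  s_7 = -220.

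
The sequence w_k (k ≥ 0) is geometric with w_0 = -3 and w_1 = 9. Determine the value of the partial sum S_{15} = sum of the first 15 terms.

Common ratio r = -3.
w_k = (-3)·(-3)^(k-0).
S = (-3)·((-3)^15 - 1)/(-3 - 1) = (-3)·(-14348907 - 1)/(-4) = -10761681.

-10761681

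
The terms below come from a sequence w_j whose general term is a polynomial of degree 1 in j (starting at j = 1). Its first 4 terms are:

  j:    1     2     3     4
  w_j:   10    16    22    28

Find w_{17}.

1st diffs: 6, 6, 6 (constant).
So w_j = 6j + 4.
Evaluating at j = 17 gives w_{17} = 106.

106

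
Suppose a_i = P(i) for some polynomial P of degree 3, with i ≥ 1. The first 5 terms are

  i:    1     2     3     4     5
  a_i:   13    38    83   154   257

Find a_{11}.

1883

1st diffs: 25, 45, 71, 103.
2nd diffs: 20, 26, 32.
3rd diffs: 6, 6 (constant).
Newton forward-difference form: a_i = 13 + 25·C(i-1,1) + 20·C(i-1,2) + 6·C(i-1,3).
At i = 11: i-1 = 10, so a_{11} = 13 + 250 + 900 + 720 = 1883.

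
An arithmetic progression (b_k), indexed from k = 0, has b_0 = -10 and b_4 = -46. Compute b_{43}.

-397

Common difference d = (-46 - (-10)) / (4 - 0) = -9.
b_k = -10 + (k - 0)·(-9).
b_{43} = -10 + 43·(-9) = -397.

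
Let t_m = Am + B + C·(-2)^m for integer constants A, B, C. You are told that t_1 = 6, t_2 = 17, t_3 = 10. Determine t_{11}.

The three given values yield: A + B - 2C = 6; 2A + B + 4C = 17; 3A + B - 8C = 10.
Subtracting the first from the second: A + 6C = 11.
Subtracting the second from the third: A - 12C = -7.
Solving: C = 1, A = 5, then B = 3.
Hence t_{11} = 5·11 + 3 + 1·(-2048) = -1990.

-1990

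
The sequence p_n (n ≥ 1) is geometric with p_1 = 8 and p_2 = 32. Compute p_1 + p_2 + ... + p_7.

43688

Common ratio r = 4.
p_n = 8·4^(n-1).
S = 8·(4^7 - 1)/(4 - 1) = 8·(16384 - 1)/(3) = 43688.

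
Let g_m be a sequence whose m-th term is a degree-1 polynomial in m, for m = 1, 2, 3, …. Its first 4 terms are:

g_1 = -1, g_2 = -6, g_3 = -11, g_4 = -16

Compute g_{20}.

-96

1st diffs: -5, -5, -5 (constant).
So g_m = -5m + 4.
Evaluating at m = 20 gives g_{20} = -96.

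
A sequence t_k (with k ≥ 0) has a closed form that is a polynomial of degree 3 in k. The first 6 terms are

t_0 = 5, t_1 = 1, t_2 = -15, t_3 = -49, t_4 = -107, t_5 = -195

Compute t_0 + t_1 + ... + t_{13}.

1st diffs: -4, -16, -34, -58, -88.
2nd diffs: -12, -18, -24, -30.
3rd diffs: -6, -6, -6 (constant).
Newton forward-difference form: t_k = 5 + (-4)·C(k,1) + (-12)·C(k,2) + (-6)·C(k,3).
Continuing: …, -319, -485, -699, -967, …, t_{13} = -2699.
Summing k = 0..13 (14 terms) gives -10668.

-10668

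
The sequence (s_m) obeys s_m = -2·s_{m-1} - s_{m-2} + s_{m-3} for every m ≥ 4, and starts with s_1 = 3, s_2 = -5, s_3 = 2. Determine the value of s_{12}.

Applying the relation repeatedly:
s_4 = 4, s_5 = -15, s_6 = 28, s_7 = -37, s_8 = 31, s_9 = 3, s_{10} = -74, s_{11} = 176, s_{12} = -275.

-275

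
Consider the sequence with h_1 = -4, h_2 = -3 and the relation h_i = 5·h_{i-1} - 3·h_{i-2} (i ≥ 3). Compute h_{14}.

Iterate the recurrence:
h_3 = -3; h_4 = -6; h_5 = -21; …; h_{11} = -127353; h_{12} = -547971; h_{13} = -2357796; h_{14} = -10145067.

-10145067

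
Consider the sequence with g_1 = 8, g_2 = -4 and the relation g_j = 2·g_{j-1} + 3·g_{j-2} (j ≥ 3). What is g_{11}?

59056

Applying the relation repeatedly:
g_3 = 16; g_4 = 20; g_5 = 88; g_6 = 236; g_7 = 736; g_8 = 2180; g_9 = 6568; g_{10} = 19676; g_{11} = 59056.
(Characteristic roots are 3 and -1.)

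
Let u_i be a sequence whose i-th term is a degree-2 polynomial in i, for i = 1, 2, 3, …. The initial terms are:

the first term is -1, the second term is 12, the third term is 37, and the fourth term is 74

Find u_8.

1st diffs: 13, 25, 37.
2nd diffs: 12, 12 (constant).
Newton forward-difference form: u_i = -1 + 13·C(i-1,1) + 12·C(i-1,2).
At i = 8: i-1 = 7, so u_8 = -1 + 91 + 252 = 342.

342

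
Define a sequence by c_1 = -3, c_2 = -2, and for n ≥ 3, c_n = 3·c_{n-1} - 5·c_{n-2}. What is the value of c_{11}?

c_3 = 9, c_4 = 37, c_5 = 66, c_6 = 13, c_7 = -291, c_8 = -938, c_9 = -1359, c_{10} = 613, c_{11} = 8634.

8634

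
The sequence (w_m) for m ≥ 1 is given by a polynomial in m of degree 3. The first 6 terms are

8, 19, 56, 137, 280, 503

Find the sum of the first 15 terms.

1st diffs: 11, 37, 81, 143, 223.
2nd diffs: 26, 44, 62, 80.
3rd diffs: 18, 18, 18 (constant).
Newton forward-difference form: w_m = 8 + 11·C(m-1,1) + 26·C(m-1,2) + 18·C(m-1,3).
Continuing: …, 824, 1261, 1832, 2555, …, w_{15} = 9080.
Summing m = 1..15 (15 terms) gives 37675.

37675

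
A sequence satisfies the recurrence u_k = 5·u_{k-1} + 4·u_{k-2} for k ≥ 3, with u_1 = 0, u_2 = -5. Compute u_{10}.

-4971905

Step forward from the initial values:
u_3 = -25;  u_4 = -145;  u_5 = -825;  u_6 = -4705;  u_7 = -26825;  u_8 = -152945;  u_9 = -872025;  u_{10} = -4971905.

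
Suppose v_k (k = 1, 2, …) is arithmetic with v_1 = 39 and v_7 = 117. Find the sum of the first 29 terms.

Common difference d = (117 - 39) / (7 - 1) = 13.
v_k = 39 + (k - 1)·13.
v_{29} = 403; S = 29·(39 + 403)/2 = 6409.

6409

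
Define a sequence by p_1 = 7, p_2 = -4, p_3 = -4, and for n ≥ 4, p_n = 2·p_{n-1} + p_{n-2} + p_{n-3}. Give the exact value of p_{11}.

Applying the relation repeatedly:
p_4 = -5; p_5 = -18; p_6 = -45; p_7 = -113; p_8 = -289; p_9 = -736; p_{10} = -1874; p_{11} = -4773.

-4773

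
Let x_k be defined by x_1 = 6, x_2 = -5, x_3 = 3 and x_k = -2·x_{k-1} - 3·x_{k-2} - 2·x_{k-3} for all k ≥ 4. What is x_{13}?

-41

Step forward from the initial values:
x_4 = -3;  x_5 = 7;  x_6 = -11;  x_7 = 7;  x_8 = 5;  x_9 = -9;  x_{10} = -11;  x_{11} = 39;  x_{12} = -27;  x_{13} = -41.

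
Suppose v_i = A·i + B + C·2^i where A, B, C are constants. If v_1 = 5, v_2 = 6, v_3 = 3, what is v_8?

-468

Plug in i = 1, 2, 3: A + B + 2C = 5; 2A + B + 4C = 6; 3A + B + 8C = 3.
Subtracting the first from the second: A + 2C = 1.
Subtracting the second from the third: A + 4C = -3.
Solving: C = -2, A = 5, then B = 4.
Therefore v_8 = 40 + 4 + (-2)·256 = -468.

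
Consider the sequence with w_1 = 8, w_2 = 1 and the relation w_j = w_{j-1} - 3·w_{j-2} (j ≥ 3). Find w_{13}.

-5912

Step forward from the initial values:
w_3 = -23, w_4 = -26, w_5 = 43, …, w_{10} = 766, w_{11} = 1807, w_{12} = -491, w_{13} = -5912.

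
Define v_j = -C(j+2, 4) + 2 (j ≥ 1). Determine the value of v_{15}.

C(17, 4) = 2380, so v_{15} = -2378.

-2378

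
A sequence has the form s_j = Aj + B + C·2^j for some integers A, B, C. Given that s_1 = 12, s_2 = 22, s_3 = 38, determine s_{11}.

Write the equations: A + B + 2C = 12; 2A + B + 4C = 22; 3A + B + 8C = 38.
Subtracting the first from the second: A + 2C = 10.
Subtracting the second from the third: A + 4C = 16.
Solving: C = 3, A = 4, then B = 2.
So s_j = 4·j + 2 + 3·2^j; at j=11 this is 6190.

6190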